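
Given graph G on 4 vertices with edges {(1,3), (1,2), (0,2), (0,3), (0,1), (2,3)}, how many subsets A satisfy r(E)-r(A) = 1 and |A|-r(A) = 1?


R(x,y) = sum over A in 2^E of x^(r(E)-r(A)) * y^(|A|-r(A)).
G has 4 vertices, 6 edges. r(E) = 3.
Enumerate all 2^6 = 64 subsets.
Count subsets with r(E)-r(A)=1 and |A|-r(A)=1: 4.

4


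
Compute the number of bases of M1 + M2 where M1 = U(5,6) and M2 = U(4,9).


Bases of a direct sum M1 + M2: |B| = |B(M1)| * |B(M2)|.
|B(U(5,6))| = C(6,5) = 6.
|B(U(4,9))| = C(9,4) = 126.
Total bases = 6 * 126 = 756.

756


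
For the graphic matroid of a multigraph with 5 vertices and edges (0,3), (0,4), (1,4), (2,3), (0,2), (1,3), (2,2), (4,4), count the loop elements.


In a graphic matroid, a loop is a self-loop edge (u,u) with rank 0.
Examining all 8 edges for self-loops...
Self-loops found: (2,2), (4,4)
Number of loops = 2.

2


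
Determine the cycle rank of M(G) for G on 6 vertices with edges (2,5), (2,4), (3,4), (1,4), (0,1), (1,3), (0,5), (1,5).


Cycle rank (nullity) = |E| - r(M) = |E| - (|V| - c).
|E| = 8, |V| = 6, c = 1.
Nullity = 8 - (6 - 1) = 8 - 5 = 3.

3


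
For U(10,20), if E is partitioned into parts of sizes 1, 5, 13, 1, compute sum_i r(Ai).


r(Ai) = min(|Ai|, 10) for each part.
Sum = min(1,10) + min(5,10) + min(13,10) + min(1,10)
    = 1 + 5 + 10 + 1
    = 17.

17


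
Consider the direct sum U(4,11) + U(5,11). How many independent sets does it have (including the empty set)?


For a direct sum, |I(M1+M2)| = |I(M1)| * |I(M2)|.
|I(U(4,11))| = sum C(11,k) for k=0..4 = 562.
|I(U(5,11))| = sum C(11,k) for k=0..5 = 1024.
Total = 562 * 1024 = 575488.

575488


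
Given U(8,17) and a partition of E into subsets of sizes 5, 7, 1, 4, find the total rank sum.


r(Ai) = min(|Ai|, 8) for each part.
Sum = min(5,8) + min(7,8) + min(1,8) + min(4,8)
    = 5 + 7 + 1 + 4
    = 17.

17


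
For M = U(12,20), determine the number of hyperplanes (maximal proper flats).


Hyperplanes of U(12,20) are flats of rank 11.
In a uniform matroid, these are exactly the (11)-element subsets.
Count = C(20,11) = 20! / (11! * 9!) = 167960.

167960


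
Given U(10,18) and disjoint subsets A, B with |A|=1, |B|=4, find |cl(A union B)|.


|A union B| = 1 + 4 = 5 (disjoint).
In U(10,18), cl(S) = S if |S| < 10, else cl(S) = E.
Since 5 < 10, cl(A union B) = A union B.
|cl(A union B)| = 5.

5


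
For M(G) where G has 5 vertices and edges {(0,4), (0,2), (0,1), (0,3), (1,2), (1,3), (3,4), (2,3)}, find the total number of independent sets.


An independent set in a graphic matroid is an acyclic edge subset.
G has 5 vertices and 8 edges.
Enumerate all 2^8 = 256 subsets, checking for acyclicity.
Total independent sets = 128.

128


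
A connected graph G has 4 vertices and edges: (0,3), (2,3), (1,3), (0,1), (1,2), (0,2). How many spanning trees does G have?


By Kirchhoff's matrix tree theorem, the number of spanning trees equals
the determinant of any cofactor of the Laplacian matrix L.
G has 4 vertices and 6 edges.
Computing the (3 x 3) cofactor determinant gives 16.

16


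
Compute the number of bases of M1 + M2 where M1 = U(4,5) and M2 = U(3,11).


Bases of a direct sum M1 + M2: |B| = |B(M1)| * |B(M2)|.
|B(U(4,5))| = C(5,4) = 5.
|B(U(3,11))| = C(11,3) = 165.
Total bases = 5 * 165 = 825.

825


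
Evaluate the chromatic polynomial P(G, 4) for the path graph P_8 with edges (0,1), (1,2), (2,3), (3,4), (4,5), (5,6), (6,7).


P(P_8, k) = k * (k-1)^(7).
P(4) = 4 * 3^7 = 4 * 2187 = 8748.

8748


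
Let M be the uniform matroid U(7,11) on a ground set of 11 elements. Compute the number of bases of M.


Bases of U(7,11) are all 7-element subsets of the 11-element ground set.
Number of bases = C(11,7).
(11 choose 7) = 330.

330


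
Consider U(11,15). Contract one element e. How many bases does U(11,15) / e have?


Contracting e from U(11,15) gives U(10,14).
Bases of U(10,14) = C(14,10) = 1001.

1001


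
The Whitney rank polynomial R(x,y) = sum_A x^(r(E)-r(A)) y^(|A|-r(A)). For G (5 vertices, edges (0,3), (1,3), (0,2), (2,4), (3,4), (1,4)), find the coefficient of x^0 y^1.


R(x,y) = sum over A in 2^E of x^(r(E)-r(A)) * y^(|A|-r(A)).
G has 5 vertices, 6 edges. r(E) = 4.
Enumerate all 2^6 = 64 subsets.
Count subsets with r(E)-r(A)=0 and |A|-r(A)=1: 6.

6


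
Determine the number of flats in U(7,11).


Flats of U(7,11): every subset of size < 7 is a flat, plus E itself.
Count = (11 choose 0) + (11 choose 1) + (11 choose 2) + (11 choose 3) + (11 choose 4) + (11 choose 5) + (11 choose 6) + 1
     = 1 + 11 + 55 + 165 + 330 + 462 + 462 + 1
     = 1487.

1487


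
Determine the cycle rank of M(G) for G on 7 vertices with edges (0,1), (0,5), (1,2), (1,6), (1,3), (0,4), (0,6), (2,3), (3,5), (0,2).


Cycle rank (nullity) = |E| - r(M) = |E| - (|V| - c).
|E| = 10, |V| = 7, c = 1.
Nullity = 10 - (7 - 1) = 10 - 6 = 4.

4


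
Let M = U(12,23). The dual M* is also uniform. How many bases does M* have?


The dual of U(r,n) is U(n-r, n) = U(11,23).
Bases of U(11,23) are all (11)-element subsets.
|B(M*)| = C(23,11) = 23! / (11! * 12!) = 1352078.

1352078


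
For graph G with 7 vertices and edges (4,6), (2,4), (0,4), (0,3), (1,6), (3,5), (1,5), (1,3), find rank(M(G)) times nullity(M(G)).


r(M) = |V| - c = 7 - 1 = 6.
nullity = |E| - r(M) = 8 - 6 = 2.
Product = 6 * 2 = 12.

12


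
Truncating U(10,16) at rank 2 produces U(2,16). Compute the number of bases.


Truncating U(10,16) to rank 2 gives U(2,16).
Bases of U(2,16) are all 2-element subsets of 16 elements.
Number of bases = C(16,2) = (16 * 15) / (1 * 2) = 120.

120


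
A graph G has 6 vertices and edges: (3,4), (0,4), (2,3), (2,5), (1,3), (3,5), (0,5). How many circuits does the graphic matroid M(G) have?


A circuit in a graphic matroid = edge set of a simple cycle.
G has 6 vertices and 7 edges.
Enumerating all minimal edge subsets forming cycles...
Total circuits found: 3.

3


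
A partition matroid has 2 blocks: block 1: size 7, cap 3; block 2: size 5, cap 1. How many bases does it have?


A basis picks exactly ci elements from block i.
Number of bases = product of C(|Si|, ci).
= C(7,3) * C(5,1)
= 35 * 5
= 175.

175


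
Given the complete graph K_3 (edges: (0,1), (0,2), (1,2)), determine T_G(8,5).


T(K_3; x,y) = x^2 + x + y.
T(8,5) = 64 + 8 + 5 = 77.

77


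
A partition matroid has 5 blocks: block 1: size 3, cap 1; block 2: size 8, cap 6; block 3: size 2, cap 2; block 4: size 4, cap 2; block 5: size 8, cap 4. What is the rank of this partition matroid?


Rank of a partition matroid = sum of min(|Si|, ci) for each block.
= min(3,1) + min(8,6) + min(2,2) + min(4,2) + min(8,4)
= 1 + 6 + 2 + 2 + 4
= 15.

15


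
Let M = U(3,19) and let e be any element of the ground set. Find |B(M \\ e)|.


Deleting e from U(3,19) gives U(3,18) since n > r.
Bases of U(3,18) = (18 choose 3) = 816.

816


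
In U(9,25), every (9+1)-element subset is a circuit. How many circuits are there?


In U(9,25), circuits are the (10)-element subsets.
Any set of 10 elements is dependent, and removing any one element gives
an independent set of size 9, so it is a minimal dependent set.
Number of circuits = C(25,10) = 3268760.

3268760


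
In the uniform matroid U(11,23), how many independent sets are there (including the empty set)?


Independent sets of U(11,23) are all subsets of size <= 11.
Count = (23 choose 0) + (23 choose 1) + (23 choose 2) + (23 choose 3) + (23 choose 4) + (23 choose 5) + (23 choose 6) + (23 choose 7) + (23 choose 8) + (23 choose 9) + (23 choose 10) + (23 choose 11)
     = 1 + 23 + 253 + 1771 + 8855 + 33649 + 100947 + 245157 + 490314 + 817190 + 1144066 + 1352078
     = 4194304.

4194304


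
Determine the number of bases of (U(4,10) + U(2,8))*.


(M1+M2)* = M1* + M2*.
M1* = U(6,10), bases: C(10,6) = 210.
M2* = U(6,8), bases: C(8,6) = 28.
|B(M*)| = 210 * 28 = 5880.

5880


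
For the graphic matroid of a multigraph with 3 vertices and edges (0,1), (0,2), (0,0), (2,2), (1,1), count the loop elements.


In a graphic matroid, a loop is a self-loop edge (u,u) with rank 0.
Examining all 5 edges for self-loops...
Self-loops found: (0,0), (2,2), (1,1)
Number of loops = 3.

3


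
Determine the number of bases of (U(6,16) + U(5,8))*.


(M1+M2)* = M1* + M2*.
M1* = U(10,16), bases: C(16,10) = 8008.
M2* = U(3,8), bases: C(8,3) = 56.
|B(M*)| = 8008 * 56 = 448448.

448448


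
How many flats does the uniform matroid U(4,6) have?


Flats of U(4,6): every subset of size < 4 is a flat, plus E itself.
Count = C(6,0) + C(6,1) + C(6,2) + C(6,3) + 1
     = 1 + 6 + 15 + 20 + 1
     = 43.

43


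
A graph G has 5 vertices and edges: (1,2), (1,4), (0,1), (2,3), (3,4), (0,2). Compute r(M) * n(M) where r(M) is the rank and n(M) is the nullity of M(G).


r(M) = |V| - c = 5 - 1 = 4.
nullity = |E| - r(M) = 6 - 4 = 2.
Product = 4 * 2 = 8.

8


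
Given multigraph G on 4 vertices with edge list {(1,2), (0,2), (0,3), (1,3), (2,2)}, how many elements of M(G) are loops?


In a graphic matroid, a loop is a self-loop edge (u,u) with rank 0.
Examining all 5 edges for self-loops...
Self-loops found: (2,2)
Number of loops = 1.

1


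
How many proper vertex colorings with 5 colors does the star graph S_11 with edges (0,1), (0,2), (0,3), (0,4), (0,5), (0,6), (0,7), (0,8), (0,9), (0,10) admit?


P(tree, k) = k * (k-1)^(10) for any tree on 11 vertices.
P(5) = 5 * 4^10 = 5 * 1048576 = 5242880.

5242880


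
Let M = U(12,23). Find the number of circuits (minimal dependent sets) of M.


In U(12,23), circuits are the (13)-element subsets.
Any set of 13 elements is dependent, and removing any one element gives
an independent set of size 12, so it is a minimal dependent set.
Number of circuits = C(23,13) = 23! / (13! * 10!) = 1144066.

1144066


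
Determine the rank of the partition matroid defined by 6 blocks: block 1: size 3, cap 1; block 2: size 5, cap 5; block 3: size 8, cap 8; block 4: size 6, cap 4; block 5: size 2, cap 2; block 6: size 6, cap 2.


Rank of a partition matroid = sum of min(|Si|, ci) for each block.
= min(3,1) + min(5,5) + min(8,8) + min(6,4) + min(2,2) + min(6,2)
= 1 + 5 + 8 + 4 + 2 + 2
= 22.

22


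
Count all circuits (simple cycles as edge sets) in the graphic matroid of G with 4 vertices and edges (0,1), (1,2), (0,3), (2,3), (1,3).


A circuit in a graphic matroid = edge set of a simple cycle.
G has 4 vertices and 5 edges.
Enumerating all minimal edge subsets forming cycles...
Total circuits found: 3.

3


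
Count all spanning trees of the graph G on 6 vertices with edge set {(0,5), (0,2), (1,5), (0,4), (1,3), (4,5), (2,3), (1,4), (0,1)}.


By Kirchhoff's matrix tree theorem, the number of spanning trees equals
the determinant of any cofactor of the Laplacian matrix L.
G has 6 vertices and 9 edges.
Computing the (5 x 5) cofactor determinant gives 56.

56


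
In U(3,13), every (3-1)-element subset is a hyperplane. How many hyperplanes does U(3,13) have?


Hyperplanes of U(3,13) are flats of rank 2.
In a uniform matroid, these are exactly the (2)-element subsets.
Count = C(13,2) = 13! / (2! * 11!) = 78.

78


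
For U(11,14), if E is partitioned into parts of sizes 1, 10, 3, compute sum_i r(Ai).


r(Ai) = min(|Ai|, 11) for each part.
Sum = min(1,11) + min(10,11) + min(3,11)
    = 1 + 10 + 3
    = 14.

14


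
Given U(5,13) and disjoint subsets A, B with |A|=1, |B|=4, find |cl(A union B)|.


|A union B| = 1 + 4 = 5 (disjoint).
In U(5,13), cl(S) = S if |S| < 5, else cl(S) = E.
Since 5 >= 5, cl(A union B) = E.
|cl(A union B)| = 13.

13


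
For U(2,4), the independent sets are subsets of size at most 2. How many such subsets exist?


Independent sets of U(2,4) are all subsets of size <= 2.
Count = (4 choose 0) + (4 choose 1) + (4 choose 2)
     = 1 + 4 + 6
     = 11.

11


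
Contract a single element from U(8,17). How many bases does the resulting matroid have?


Contracting e from U(8,17) gives U(7,16).
Bases of U(7,16) = (16 choose 7) = 11440.

11440


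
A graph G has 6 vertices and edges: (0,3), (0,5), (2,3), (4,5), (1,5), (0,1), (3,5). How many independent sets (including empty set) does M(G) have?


An independent set in a graphic matroid is an acyclic edge subset.
G has 6 vertices and 7 edges.
Enumerate all 2^7 = 128 subsets, checking for acyclicity.
Total independent sets = 96.

96


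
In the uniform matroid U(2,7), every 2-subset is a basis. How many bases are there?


Bases of U(2,7) are all 2-element subsets of the 7-element ground set.
Number of bases = C(7,2).
(7 choose 2) = 21.

21


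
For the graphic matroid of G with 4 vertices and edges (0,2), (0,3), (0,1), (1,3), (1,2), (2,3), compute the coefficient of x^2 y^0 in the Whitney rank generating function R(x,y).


R(x,y) = sum over A in 2^E of x^(r(E)-r(A)) * y^(|A|-r(A)).
G has 4 vertices, 6 edges. r(E) = 3.
Enumerate all 2^6 = 64 subsets.
Count subsets with r(E)-r(A)=2 and |A|-r(A)=0: 6.

6


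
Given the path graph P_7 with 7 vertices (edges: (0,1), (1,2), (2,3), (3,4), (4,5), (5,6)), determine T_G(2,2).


A path on 7 vertices is a tree with 6 edges.
T(x,y) = x^(6) for any tree.
T(2,2) = 2^6 = 64.

64


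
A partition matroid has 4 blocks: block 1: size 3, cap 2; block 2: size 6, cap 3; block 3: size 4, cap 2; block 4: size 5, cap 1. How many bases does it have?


A basis picks exactly ci elements from block i.
Number of bases = product of C(|Si|, ci).
= C(3,2) * C(6,3) * C(4,2) * C(5,1)
= 3 * 20 * 6 * 5
= 1800.

1800


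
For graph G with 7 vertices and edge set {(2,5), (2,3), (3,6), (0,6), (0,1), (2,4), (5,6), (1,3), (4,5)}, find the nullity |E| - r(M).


Cycle rank (nullity) = |E| - r(M) = |E| - (|V| - c).
|E| = 9, |V| = 7, c = 1.
Nullity = 9 - (7 - 1) = 9 - 6 = 3.

3


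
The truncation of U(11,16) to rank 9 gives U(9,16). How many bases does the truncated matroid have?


Truncating U(11,16) to rank 9 gives U(9,16).
Bases of U(9,16) are all 9-element subsets of 16 elements.
Number of bases = C(16,9) = 16! / (9! * 7!) = 11440.

11440


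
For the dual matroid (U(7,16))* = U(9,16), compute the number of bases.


The dual of U(r,n) is U(n-r, n) = U(9,16).
Bases of U(9,16) are all (9)-element subsets.
|B(M*)| = C(16,9) = 11440.

11440


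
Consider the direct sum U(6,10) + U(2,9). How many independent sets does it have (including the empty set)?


For a direct sum, |I(M1+M2)| = |I(M1)| * |I(M2)|.
|I(U(6,10))| = sum C(10,k) for k=0..6 = 848.
|I(U(2,9))| = sum C(9,k) for k=0..2 = 46.
Total = 848 * 46 = 39008.

39008


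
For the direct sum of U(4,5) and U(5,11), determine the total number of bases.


Bases of a direct sum M1 + M2: |B| = |B(M1)| * |B(M2)|.
|B(U(4,5))| = C(5,4) = 5.
|B(U(5,11))| = C(11,5) = 462.
Total bases = 5 * 462 = 2310.

2310


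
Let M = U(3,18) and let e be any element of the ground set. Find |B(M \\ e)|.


Deleting e from U(3,18) gives U(3,17) since n > r.
Bases of U(3,17) = C(17,3) = (17 * 16 * 15) / (1 * 2 * 3) = 680.

680


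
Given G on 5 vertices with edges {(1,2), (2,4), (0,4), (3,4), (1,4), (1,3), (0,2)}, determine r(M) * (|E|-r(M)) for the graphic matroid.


r(M) = |V| - c = 5 - 1 = 4.
nullity = |E| - r(M) = 7 - 4 = 3.
Product = 4 * 3 = 12.

12


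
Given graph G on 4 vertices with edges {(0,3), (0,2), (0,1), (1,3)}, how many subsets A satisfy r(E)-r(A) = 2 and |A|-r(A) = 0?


R(x,y) = sum over A in 2^E of x^(r(E)-r(A)) * y^(|A|-r(A)).
G has 4 vertices, 4 edges. r(E) = 3.
Enumerate all 2^4 = 16 subsets.
Count subsets with r(E)-r(A)=2 and |A|-r(A)=0: 4.

4


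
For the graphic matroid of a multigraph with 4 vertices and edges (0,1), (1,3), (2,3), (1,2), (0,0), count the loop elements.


In a graphic matroid, a loop is a self-loop edge (u,u) with rank 0.
Examining all 5 edges for self-loops...
Self-loops found: (0,0)
Number of loops = 1.

1


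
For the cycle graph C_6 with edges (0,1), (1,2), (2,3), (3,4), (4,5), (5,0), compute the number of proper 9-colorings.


P(C_6, k) = (k-1)^6 + (-1)^6*(k-1).
P(9) = (8)^6 + 8
= 262144 + 8 = 262152.

262152


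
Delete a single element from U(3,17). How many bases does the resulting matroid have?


Deleting e from U(3,17) gives U(3,16) since n > r.
Bases of U(3,16) = C(16,3) = (16 * 15 * 14) / (1 * 2 * 3) = 560.

560


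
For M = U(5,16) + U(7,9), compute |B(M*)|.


(M1+M2)* = M1* + M2*.
M1* = U(11,16), bases: C(16,11) = 4368.
M2* = U(2,9), bases: C(9,2) = 36.
|B(M*)| = 4368 * 36 = 157248.

157248


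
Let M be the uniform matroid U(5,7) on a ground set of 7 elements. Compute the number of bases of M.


Bases of U(5,7) are all 5-element subsets of the 7-element ground set.
Number of bases = C(7,5).
C(7,5) = 7! / (5! * 2!) = 21.

21


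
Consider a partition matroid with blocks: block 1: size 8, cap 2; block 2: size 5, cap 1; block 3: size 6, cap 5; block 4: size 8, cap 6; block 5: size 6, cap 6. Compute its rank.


Rank of a partition matroid = sum of min(|Si|, ci) for each block.
= min(8,2) + min(5,1) + min(6,5) + min(8,6) + min(6,6)
= 2 + 1 + 5 + 6 + 6
= 20.

20


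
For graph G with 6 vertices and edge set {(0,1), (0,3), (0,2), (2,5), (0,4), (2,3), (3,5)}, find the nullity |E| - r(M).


Cycle rank (nullity) = |E| - r(M) = |E| - (|V| - c).
|E| = 7, |V| = 6, c = 1.
Nullity = 7 - (6 - 1) = 7 - 5 = 2.

2


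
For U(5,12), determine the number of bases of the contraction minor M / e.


Contracting e from U(5,12) gives U(4,11).
Bases of U(4,11) = (11 choose 4) = 330.

330


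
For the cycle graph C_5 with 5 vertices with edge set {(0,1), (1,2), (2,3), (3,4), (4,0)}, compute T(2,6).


T(C_5; x,y) = x + x^2 + ... + x^(4) + y.
T(2,6) = 2^1 + 2^2 + 2^3 + 2^4 + 6
= 2 + 4 + 8 + 16 + 6
= 36.

36


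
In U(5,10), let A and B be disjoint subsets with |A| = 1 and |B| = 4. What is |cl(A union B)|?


|A union B| = 1 + 4 = 5 (disjoint).
In U(5,10), cl(S) = S if |S| < 5, else cl(S) = E.
Since 5 >= 5, cl(A union B) = E.
|cl(A union B)| = 10.

10


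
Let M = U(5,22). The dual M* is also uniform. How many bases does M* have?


The dual of U(r,n) is U(n-r, n) = U(17,22).
Bases of U(17,22) are all (17)-element subsets.
|B(M*)| = C(22,17) = 26334.

26334


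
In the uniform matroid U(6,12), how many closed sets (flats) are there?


Flats of U(6,12): every subset of size < 6 is a flat, plus E itself.
Count = C(12,0) + C(12,1) + C(12,2) + C(12,3) + C(12,4) + C(12,5) + 1
     = 1 + 12 + 66 + 220 + 495 + 792 + 1
     = 1587.

1587


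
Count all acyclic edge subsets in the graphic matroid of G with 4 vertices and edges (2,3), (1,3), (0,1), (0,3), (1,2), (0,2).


An independent set in a graphic matroid is an acyclic edge subset.
G has 4 vertices and 6 edges.
Enumerate all 2^6 = 64 subsets, checking for acyclicity.
Total independent sets = 38.

38


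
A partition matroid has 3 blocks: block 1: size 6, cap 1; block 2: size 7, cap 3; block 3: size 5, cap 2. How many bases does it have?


A basis picks exactly ci elements from block i.
Number of bases = product of C(|Si|, ci).
= C(6,1) * C(7,3) * C(5,2)
= 6 * 35 * 10
= 2100.

2100


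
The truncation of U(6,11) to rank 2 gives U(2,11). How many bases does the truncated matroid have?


Truncating U(6,11) to rank 2 gives U(2,11).
Bases of U(2,11) are all 2-element subsets of 11 elements.
Number of bases = (11 choose 2) = 55.

55


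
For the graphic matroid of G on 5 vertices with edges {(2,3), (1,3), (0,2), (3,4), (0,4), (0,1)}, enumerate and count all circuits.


A circuit in a graphic matroid = edge set of a simple cycle.
G has 5 vertices and 6 edges.
Enumerating all minimal edge subsets forming cycles...
Total circuits found: 3.

3


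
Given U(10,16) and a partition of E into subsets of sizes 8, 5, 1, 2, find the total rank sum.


r(Ai) = min(|Ai|, 10) for each part.
Sum = min(8,10) + min(5,10) + min(1,10) + min(2,10)
    = 8 + 5 + 1 + 2
    = 16.

16


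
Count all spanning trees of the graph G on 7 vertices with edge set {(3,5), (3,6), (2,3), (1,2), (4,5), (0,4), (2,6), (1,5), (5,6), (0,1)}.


By Kirchhoff's matrix tree theorem, the number of spanning trees equals
the determinant of any cofactor of the Laplacian matrix L.
G has 7 vertices and 10 edges.
Computing the (6 x 6) cofactor determinant gives 88.

88


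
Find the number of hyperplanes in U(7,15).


Hyperplanes of U(7,15) are flats of rank 6.
In a uniform matroid, these are exactly the (6)-element subsets.
Count = C(15,6) = 15! / (6! * 9!) = 5005.

5005


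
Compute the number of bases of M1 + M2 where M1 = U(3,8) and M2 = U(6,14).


Bases of a direct sum M1 + M2: |B| = |B(M1)| * |B(M2)|.
|B(U(3,8))| = C(8,3) = 56.
|B(U(6,14))| = C(14,6) = 3003.
Total bases = 56 * 3003 = 168168.

168168


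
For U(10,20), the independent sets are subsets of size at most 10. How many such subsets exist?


Independent sets of U(10,20) are all subsets of size <= 10.
Count = C(20,0) + C(20,1) + C(20,2) + C(20,3) + C(20,4) + C(20,5) + C(20,6) + C(20,7) + C(20,8) + C(20,9) + C(20,10)
     = 1 + 20 + 190 + 1140 + 4845 + 15504 + 38760 + 77520 + 125970 + 167960 + 184756
     = 616666.

616666


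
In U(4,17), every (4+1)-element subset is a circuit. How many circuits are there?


In U(4,17), circuits are the (5)-element subsets.
Any set of 5 elements is dependent, and removing any one element gives
an independent set of size 4, so it is a minimal dependent set.
Number of circuits = C(17,5) = 6188.

6188


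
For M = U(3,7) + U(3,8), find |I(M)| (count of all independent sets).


For a direct sum, |I(M1+M2)| = |I(M1)| * |I(M2)|.
|I(U(3,7))| = sum C(7,k) for k=0..3 = 64.
|I(U(3,8))| = sum C(8,k) for k=0..3 = 93.
Total = 64 * 93 = 5952.

5952


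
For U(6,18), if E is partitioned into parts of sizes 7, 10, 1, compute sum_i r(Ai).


r(Ai) = min(|Ai|, 6) for each part.
Sum = min(7,6) + min(10,6) + min(1,6)
    = 6 + 6 + 1
    = 13.

13


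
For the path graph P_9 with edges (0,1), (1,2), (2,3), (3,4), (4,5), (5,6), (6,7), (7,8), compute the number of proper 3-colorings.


P(P_9, k) = k * (k-1)^(8).
P(3) = 3 * 2^8 = 3 * 256 = 768.

768


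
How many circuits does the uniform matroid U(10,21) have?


In U(10,21), circuits are the (11)-element subsets.
Any set of 11 elements is dependent, and removing any one element gives
an independent set of size 10, so it is a minimal dependent set.
Number of circuits = C(21,11) = 21! / (11! * 10!) = 352716.

352716


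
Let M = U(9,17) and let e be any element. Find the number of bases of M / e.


Contracting e from U(9,17) gives U(8,16).
Bases of U(8,16) = C(16,8) = 16! / (8! * 8!) = 12870.

12870


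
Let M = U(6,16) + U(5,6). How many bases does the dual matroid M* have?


(M1+M2)* = M1* + M2*.
M1* = U(10,16), bases: C(16,10) = 8008.
M2* = U(1,6), bases: C(6,1) = 6.
|B(M*)| = 8008 * 6 = 48048.

48048


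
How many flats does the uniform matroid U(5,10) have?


Flats of U(5,10): every subset of size < 5 is a flat, plus E itself.
Count = (10 choose 0) + (10 choose 1) + (10 choose 2) + (10 choose 3) + (10 choose 4) + 1
     = 1 + 10 + 45 + 120 + 210 + 1
     = 387.

387


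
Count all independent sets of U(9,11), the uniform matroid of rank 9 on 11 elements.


Independent sets of U(9,11) are all subsets of size <= 9.
Count = (11 choose 0) + (11 choose 1) + (11 choose 2) + (11 choose 3) + (11 choose 4) + (11 choose 5) + (11 choose 6) + (11 choose 7) + (11 choose 8) + (11 choose 9)
     = 1 + 11 + 55 + 165 + 330 + 462 + 462 + 330 + 165 + 55
     = 2036.

2036


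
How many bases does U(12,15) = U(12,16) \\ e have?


Deleting e from U(12,16) gives U(12,15) since n > r.
Bases of U(12,15) = (15 choose 12) = 455.

455


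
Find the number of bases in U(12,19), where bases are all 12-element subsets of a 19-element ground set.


Bases of U(12,19) are all 12-element subsets of the 19-element ground set.
Number of bases = C(19,12).
(19 choose 12) = 50388.

50388


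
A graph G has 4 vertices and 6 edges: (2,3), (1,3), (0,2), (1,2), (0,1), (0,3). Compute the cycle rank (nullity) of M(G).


Cycle rank (nullity) = |E| - r(M) = |E| - (|V| - c).
|E| = 6, |V| = 4, c = 1.
Nullity = 6 - (4 - 1) = 6 - 3 = 3.

3


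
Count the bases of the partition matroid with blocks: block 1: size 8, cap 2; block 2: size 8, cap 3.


A basis picks exactly ci elements from block i.
Number of bases = product of C(|Si|, ci).
= C(8,2) * C(8,3)
= 28 * 56
= 1568.

1568


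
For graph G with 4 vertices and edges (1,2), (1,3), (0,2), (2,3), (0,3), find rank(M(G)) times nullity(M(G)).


r(M) = |V| - c = 4 - 1 = 3.
nullity = |E| - r(M) = 5 - 3 = 2.
Product = 3 * 2 = 6.

6


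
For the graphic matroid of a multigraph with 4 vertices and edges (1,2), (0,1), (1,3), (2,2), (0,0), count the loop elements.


In a graphic matroid, a loop is a self-loop edge (u,u) with rank 0.
Examining all 5 edges for self-loops...
Self-loops found: (2,2), (0,0)
Number of loops = 2.

2


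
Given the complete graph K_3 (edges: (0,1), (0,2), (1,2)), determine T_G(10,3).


T(K_3; x,y) = x^2 + x + y.
T(10,3) = 100 + 10 + 3 = 113.

113


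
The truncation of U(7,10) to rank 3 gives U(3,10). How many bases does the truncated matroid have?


Truncating U(7,10) to rank 3 gives U(3,10).
Bases of U(3,10) are all 3-element subsets of 10 elements.
Number of bases = (10 choose 3) = 120.

120


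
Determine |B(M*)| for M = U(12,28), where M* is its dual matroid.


The dual of U(r,n) is U(n-r, n) = U(16,28).
Bases of U(16,28) are all (16)-element subsets.
|B(M*)| = C(28,16) = 30421755.

30421755


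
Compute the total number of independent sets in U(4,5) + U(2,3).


For a direct sum, |I(M1+M2)| = |I(M1)| * |I(M2)|.
|I(U(4,5))| = sum C(5,k) for k=0..4 = 31.
|I(U(2,3))| = sum C(3,k) for k=0..2 = 7.
Total = 31 * 7 = 217.

217


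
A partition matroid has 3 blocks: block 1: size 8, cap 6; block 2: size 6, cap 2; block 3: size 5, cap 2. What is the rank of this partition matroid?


Rank of a partition matroid = sum of min(|Si|, ci) for each block.
= min(8,6) + min(6,2) + min(5,2)
= 6 + 2 + 2
= 10.

10


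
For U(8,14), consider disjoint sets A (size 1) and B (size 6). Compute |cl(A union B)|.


|A union B| = 1 + 6 = 7 (disjoint).
In U(8,14), cl(S) = S if |S| < 8, else cl(S) = E.
Since 7 < 8, cl(A union B) = A union B.
|cl(A union B)| = 7.

7


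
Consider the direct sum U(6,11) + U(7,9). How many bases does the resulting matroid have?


Bases of a direct sum M1 + M2: |B| = |B(M1)| * |B(M2)|.
|B(U(6,11))| = C(11,6) = 462.
|B(U(7,9))| = C(9,7) = 36.
Total bases = 462 * 36 = 16632.

16632


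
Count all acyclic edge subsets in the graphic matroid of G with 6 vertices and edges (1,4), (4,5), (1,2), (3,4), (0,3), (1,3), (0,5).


An independent set in a graphic matroid is an acyclic edge subset.
G has 6 vertices and 7 edges.
Enumerate all 2^7 = 128 subsets, checking for acyclicity.
Total independent sets = 104.

104


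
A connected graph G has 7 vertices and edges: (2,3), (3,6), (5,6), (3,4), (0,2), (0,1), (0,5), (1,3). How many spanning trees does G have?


By Kirchhoff's matrix tree theorem, the number of spanning trees equals
the determinant of any cofactor of the Laplacian matrix L.
G has 7 vertices and 8 edges.
Computing the (6 x 6) cofactor determinant gives 16.

16


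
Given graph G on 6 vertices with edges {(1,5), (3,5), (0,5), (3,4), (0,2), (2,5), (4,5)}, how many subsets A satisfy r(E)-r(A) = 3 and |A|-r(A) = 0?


R(x,y) = sum over A in 2^E of x^(r(E)-r(A)) * y^(|A|-r(A)).
G has 6 vertices, 7 edges. r(E) = 5.
Enumerate all 2^7 = 128 subsets.
Count subsets with r(E)-r(A)=3 and |A|-r(A)=0: 21.

21


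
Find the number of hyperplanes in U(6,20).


Hyperplanes of U(6,20) are flats of rank 5.
In a uniform matroid, these are exactly the (5)-element subsets.
Count = C(20,5) = 15504.

15504


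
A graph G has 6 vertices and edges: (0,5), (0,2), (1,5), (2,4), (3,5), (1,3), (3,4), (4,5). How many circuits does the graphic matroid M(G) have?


A circuit in a graphic matroid = edge set of a simple cycle.
G has 6 vertices and 8 edges.
Enumerating all minimal edge subsets forming cycles...
Total circuits found: 6.

6


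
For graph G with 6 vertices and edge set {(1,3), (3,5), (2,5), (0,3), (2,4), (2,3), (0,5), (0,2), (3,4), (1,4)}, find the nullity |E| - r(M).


Cycle rank (nullity) = |E| - r(M) = |E| - (|V| - c).
|E| = 10, |V| = 6, c = 1.
Nullity = 10 - (6 - 1) = 10 - 5 = 5.

5


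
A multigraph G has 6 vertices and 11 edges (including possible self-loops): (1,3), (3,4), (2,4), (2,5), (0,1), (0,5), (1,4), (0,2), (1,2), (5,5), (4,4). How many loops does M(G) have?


In a graphic matroid, a loop is a self-loop edge (u,u) with rank 0.
Examining all 11 edges for self-loops...
Self-loops found: (5,5), (4,4)
Number of loops = 2.

2


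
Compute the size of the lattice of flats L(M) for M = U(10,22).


Flats of U(10,22): every subset of size < 10 is a flat, plus E itself.
Count = C(22,0) + C(22,1) + C(22,2) + C(22,3) + C(22,4) + C(22,5) + C(22,6) + C(22,7) + C(22,8) + C(22,9) + 1
     = 1 + 22 + 231 + 1540 + 7315 + 26334 + 74613 + 170544 + 319770 + 497420 + 1
     = 1097791.

1097791


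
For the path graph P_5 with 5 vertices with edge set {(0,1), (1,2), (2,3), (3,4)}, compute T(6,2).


A path on 5 vertices is a tree with 4 edges.
T(x,y) = x^(4) for any tree.
T(6,2) = 6^4 = 1296.

1296


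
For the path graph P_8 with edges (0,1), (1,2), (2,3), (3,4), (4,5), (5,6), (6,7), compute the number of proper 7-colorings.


P(P_8, k) = k * (k-1)^(7).
P(7) = 7 * 6^7 = 7 * 279936 = 1959552.

1959552


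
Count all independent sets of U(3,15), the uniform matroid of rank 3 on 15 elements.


Independent sets of U(3,15) are all subsets of size <= 3.
Count = (15 choose 0) + (15 choose 1) + (15 choose 2) + (15 choose 3)
     = 1 + 15 + 105 + 455
     = 576.

576


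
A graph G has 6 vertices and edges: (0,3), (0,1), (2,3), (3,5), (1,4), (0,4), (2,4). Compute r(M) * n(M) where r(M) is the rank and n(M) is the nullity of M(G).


r(M) = |V| - c = 6 - 1 = 5.
nullity = |E| - r(M) = 7 - 5 = 2.
Product = 5 * 2 = 10.

10


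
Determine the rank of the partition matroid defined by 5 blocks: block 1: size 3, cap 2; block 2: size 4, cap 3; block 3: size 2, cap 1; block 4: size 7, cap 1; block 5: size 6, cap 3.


Rank of a partition matroid = sum of min(|Si|, ci) for each block.
= min(3,2) + min(4,3) + min(2,1) + min(7,1) + min(6,3)
= 2 + 3 + 1 + 1 + 3
= 10.

10


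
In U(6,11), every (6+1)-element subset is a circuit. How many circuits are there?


In U(6,11), circuits are the (7)-element subsets.
Any set of 7 elements is dependent, and removing any one element gives
an independent set of size 6, so it is a minimal dependent set.
Number of circuits = (11 choose 7) = 330.

330


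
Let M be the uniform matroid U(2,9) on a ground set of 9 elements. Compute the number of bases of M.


Bases of U(2,9) are all 2-element subsets of the 9-element ground set.
Number of bases = C(9,2).
(9 choose 2) = 36.

36


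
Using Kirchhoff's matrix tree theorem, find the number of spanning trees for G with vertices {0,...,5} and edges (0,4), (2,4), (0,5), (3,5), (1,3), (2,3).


By Kirchhoff's matrix tree theorem, the number of spanning trees equals
the determinant of any cofactor of the Laplacian matrix L.
G has 6 vertices and 6 edges.
Computing the (5 x 5) cofactor determinant gives 5.

5


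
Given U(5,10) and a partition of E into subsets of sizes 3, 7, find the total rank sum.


r(Ai) = min(|Ai|, 5) for each part.
Sum = min(3,5) + min(7,5)
    = 3 + 5
    = 8.

8


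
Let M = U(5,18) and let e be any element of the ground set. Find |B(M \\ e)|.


Deleting e from U(5,18) gives U(5,17) since n > r.
Bases of U(5,17) = C(17,5) = 17! / (5! * 12!) = 6188.

6188


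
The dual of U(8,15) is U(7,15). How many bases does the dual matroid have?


The dual of U(r,n) is U(n-r, n) = U(7,15).
Bases of U(7,15) are all (7)-element subsets.
|B(M*)| = C(15,7) = 6435.

6435


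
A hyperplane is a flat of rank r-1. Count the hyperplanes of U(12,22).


Hyperplanes of U(12,22) are flats of rank 11.
In a uniform matroid, these are exactly the (11)-element subsets.
Count = (22 choose 11) = 705432.

705432


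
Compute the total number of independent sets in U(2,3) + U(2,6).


For a direct sum, |I(M1+M2)| = |I(M1)| * |I(M2)|.
|I(U(2,3))| = sum C(3,k) for k=0..2 = 7.
|I(U(2,6))| = sum C(6,k) for k=0..2 = 22.
Total = 7 * 22 = 154.

154


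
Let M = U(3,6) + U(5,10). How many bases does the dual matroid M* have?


(M1+M2)* = M1* + M2*.
M1* = U(3,6), bases: C(6,3) = 20.
M2* = U(5,10), bases: C(10,5) = 252.
|B(M*)| = 20 * 252 = 5040.

5040


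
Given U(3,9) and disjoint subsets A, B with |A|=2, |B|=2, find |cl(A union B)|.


|A union B| = 2 + 2 = 4 (disjoint).
In U(3,9), cl(S) = S if |S| < 3, else cl(S) = E.
Since 4 >= 3, cl(A union B) = E.
|cl(A union B)| = 9.

9


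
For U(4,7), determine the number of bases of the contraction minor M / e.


Contracting e from U(4,7) gives U(3,6).
Bases of U(3,6) = C(6,3) = 6! / (3! * 3!) = 20.

20


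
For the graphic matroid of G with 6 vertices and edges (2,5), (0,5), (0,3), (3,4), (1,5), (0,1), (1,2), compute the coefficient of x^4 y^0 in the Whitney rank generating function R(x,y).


R(x,y) = sum over A in 2^E of x^(r(E)-r(A)) * y^(|A|-r(A)).
G has 6 vertices, 7 edges. r(E) = 5.
Enumerate all 2^7 = 128 subsets.
Count subsets with r(E)-r(A)=4 and |A|-r(A)=0: 7.

7


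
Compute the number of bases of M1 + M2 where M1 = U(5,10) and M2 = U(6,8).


Bases of a direct sum M1 + M2: |B| = |B(M1)| * |B(M2)|.
|B(U(5,10))| = C(10,5) = 252.
|B(U(6,8))| = C(8,6) = 28.
Total bases = 252 * 28 = 7056.

7056


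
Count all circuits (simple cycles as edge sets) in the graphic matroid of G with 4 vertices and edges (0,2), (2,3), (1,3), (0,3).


A circuit in a graphic matroid = edge set of a simple cycle.
G has 4 vertices and 4 edges.
Enumerating all minimal edge subsets forming cycles...
Total circuits found: 1.

1


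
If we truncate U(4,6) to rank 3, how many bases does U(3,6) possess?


Truncating U(4,6) to rank 3 gives U(3,6).
Bases of U(3,6) are all 3-element subsets of 6 elements.
Number of bases = C(6,3) = 6! / (3! * 3!) = 20.

20


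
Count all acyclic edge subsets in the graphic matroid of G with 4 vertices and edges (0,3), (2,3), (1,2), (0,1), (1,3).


An independent set in a graphic matroid is an acyclic edge subset.
G has 4 vertices and 5 edges.
Enumerate all 2^5 = 32 subsets, checking for acyclicity.
Total independent sets = 24.

24


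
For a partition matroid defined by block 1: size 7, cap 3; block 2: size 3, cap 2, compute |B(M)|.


A basis picks exactly ci elements from block i.
Number of bases = product of C(|Si|, ci).
= C(7,3) * C(3,2)
= 35 * 3
= 105.

105


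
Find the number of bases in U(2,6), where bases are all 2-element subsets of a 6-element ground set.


Bases of U(2,6) are all 2-element subsets of the 6-element ground set.
Number of bases = C(6,2).
C(6,2) = (6 * 5) / (1 * 2) = 15.

15


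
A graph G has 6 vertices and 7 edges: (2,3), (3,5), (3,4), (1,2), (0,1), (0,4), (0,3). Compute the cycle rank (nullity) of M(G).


Cycle rank (nullity) = |E| - r(M) = |E| - (|V| - c).
|E| = 7, |V| = 6, c = 1.
Nullity = 7 - (6 - 1) = 7 - 5 = 2.

2


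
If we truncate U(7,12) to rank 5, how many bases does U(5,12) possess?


Truncating U(7,12) to rank 5 gives U(5,12).
Bases of U(5,12) are all 5-element subsets of 12 elements.
Number of bases = (12 choose 5) = 792.

792


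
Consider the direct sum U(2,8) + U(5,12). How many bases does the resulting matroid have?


Bases of a direct sum M1 + M2: |B| = |B(M1)| * |B(M2)|.
|B(U(2,8))| = C(8,2) = 28.
|B(U(5,12))| = C(12,5) = 792.
Total bases = 28 * 792 = 22176.

22176


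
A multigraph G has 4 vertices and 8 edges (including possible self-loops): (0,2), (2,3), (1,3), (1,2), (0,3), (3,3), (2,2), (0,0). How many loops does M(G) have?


In a graphic matroid, a loop is a self-loop edge (u,u) with rank 0.
Examining all 8 edges for self-loops...
Self-loops found: (3,3), (2,2), (0,0)
Number of loops = 3.

3


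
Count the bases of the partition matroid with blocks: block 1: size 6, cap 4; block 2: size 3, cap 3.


A basis picks exactly ci elements from block i.
Number of bases = product of C(|Si|, ci).
= C(6,4) * C(3,3)
= 15 * 1
= 15.

15


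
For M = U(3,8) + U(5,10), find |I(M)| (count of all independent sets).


For a direct sum, |I(M1+M2)| = |I(M1)| * |I(M2)|.
|I(U(3,8))| = sum C(8,k) for k=0..3 = 93.
|I(U(5,10))| = sum C(10,k) for k=0..5 = 638.
Total = 93 * 638 = 59334.

59334


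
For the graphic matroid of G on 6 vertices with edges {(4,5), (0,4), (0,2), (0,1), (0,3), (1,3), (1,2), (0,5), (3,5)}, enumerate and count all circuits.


A circuit in a graphic matroid = edge set of a simple cycle.
G has 6 vertices and 9 edges.
Enumerating all minimal edge subsets forming cycles...
Total circuits found: 10.

10


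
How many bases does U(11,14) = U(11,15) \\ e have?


Deleting e from U(11,15) gives U(11,14) since n > r.
Bases of U(11,14) = (14 choose 11) = 364.

364


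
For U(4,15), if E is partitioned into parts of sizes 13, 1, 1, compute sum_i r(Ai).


r(Ai) = min(|Ai|, 4) for each part.
Sum = min(13,4) + min(1,4) + min(1,4)
    = 4 + 1 + 1
    = 6.

6


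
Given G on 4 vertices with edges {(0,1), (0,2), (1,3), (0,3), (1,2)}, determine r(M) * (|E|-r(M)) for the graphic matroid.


r(M) = |V| - c = 4 - 1 = 3.
nullity = |E| - r(M) = 5 - 3 = 2.
Product = 3 * 2 = 6.

6


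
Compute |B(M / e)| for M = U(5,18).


Contracting e from U(5,18) gives U(4,17).
Bases of U(4,17) = C(17,4) = (17 * 16 * 15 * 14) / (1 * 2 * 3 * 4) = 2380.

2380


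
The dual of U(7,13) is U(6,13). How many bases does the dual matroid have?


The dual of U(r,n) is U(n-r, n) = U(6,13).
Bases of U(6,13) are all (6)-element subsets.
|B(M*)| = C(13,6) = 13! / (6! * 7!) = 1716.

1716


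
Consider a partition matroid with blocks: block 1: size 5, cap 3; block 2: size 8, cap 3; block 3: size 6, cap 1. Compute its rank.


Rank of a partition matroid = sum of min(|Si|, ci) for each block.
= min(5,3) + min(8,3) + min(6,1)
= 3 + 3 + 1
= 7.

7


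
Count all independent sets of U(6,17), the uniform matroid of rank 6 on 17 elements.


Independent sets of U(6,17) are all subsets of size <= 6.
Count = (17 choose 0) + (17 choose 1) + (17 choose 2) + (17 choose 3) + (17 choose 4) + (17 choose 5) + (17 choose 6)
     = 1 + 17 + 136 + 680 + 2380 + 6188 + 12376
     = 21778.

21778


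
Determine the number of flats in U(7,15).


Flats of U(7,15): every subset of size < 7 is a flat, plus E itself.
Count = C(15,0) + C(15,1) + C(15,2) + C(15,3) + C(15,4) + C(15,5) + C(15,6) + 1
     = 1 + 15 + 105 + 455 + 1365 + 3003 + 5005 + 1
     = 9950.

9950


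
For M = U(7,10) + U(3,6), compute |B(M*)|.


(M1+M2)* = M1* + M2*.
M1* = U(3,10), bases: C(10,3) = 120.
M2* = U(3,6), bases: C(6,3) = 20.
|B(M*)| = 120 * 20 = 2400.

2400


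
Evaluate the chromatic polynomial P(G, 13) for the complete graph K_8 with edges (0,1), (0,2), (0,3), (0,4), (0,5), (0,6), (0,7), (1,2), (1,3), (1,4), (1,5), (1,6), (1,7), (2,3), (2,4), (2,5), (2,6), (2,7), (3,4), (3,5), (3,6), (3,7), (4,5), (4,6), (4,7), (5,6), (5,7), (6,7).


P(K_8, k) = k(k-1)(k-2)...(k-7).
P(13) = (13) * (12) * (11) * (10) * (9) * (8) * (7) * (6) = 51891840.

51891840


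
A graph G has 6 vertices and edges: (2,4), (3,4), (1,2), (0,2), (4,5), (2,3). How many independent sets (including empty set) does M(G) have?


An independent set in a graphic matroid is an acyclic edge subset.
G has 6 vertices and 6 edges.
Enumerate all 2^6 = 64 subsets, checking for acyclicity.
Total independent sets = 56.

56


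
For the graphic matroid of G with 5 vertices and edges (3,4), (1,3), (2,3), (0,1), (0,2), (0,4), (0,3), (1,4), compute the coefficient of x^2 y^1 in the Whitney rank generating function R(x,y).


R(x,y) = sum over A in 2^E of x^(r(E)-r(A)) * y^(|A|-r(A)).
G has 5 vertices, 8 edges. r(E) = 4.
Enumerate all 2^8 = 256 subsets.
Count subsets with r(E)-r(A)=2 and |A|-r(A)=1: 5.

5
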